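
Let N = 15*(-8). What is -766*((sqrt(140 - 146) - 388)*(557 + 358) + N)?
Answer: 272037240 - 700890*I*sqrt(6) ≈ 2.7204e+8 - 1.7168e+6*I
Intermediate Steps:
N = -120
-766*((sqrt(140 - 146) - 388)*(557 + 358) + N) = -766*((sqrt(140 - 146) - 388)*(557 + 358) - 120) = -766*((sqrt(-6) - 388)*915 - 120) = -766*((I*sqrt(6) - 388)*915 - 120) = -766*((-388 + I*sqrt(6))*915 - 120) = -766*((-355020 + 915*I*sqrt(6)) - 120) = -766*(-355140 + 915*I*sqrt(6)) = 272037240 - 700890*I*sqrt(6)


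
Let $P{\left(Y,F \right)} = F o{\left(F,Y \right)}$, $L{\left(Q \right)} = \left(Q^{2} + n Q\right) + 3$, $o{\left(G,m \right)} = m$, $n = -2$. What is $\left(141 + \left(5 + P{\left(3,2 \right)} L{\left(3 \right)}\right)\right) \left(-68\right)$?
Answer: $-12376$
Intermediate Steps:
$L{\left(Q \right)} = 3 + Q^{2} - 2 Q$ ($L{\left(Q \right)} = \left(Q^{2} - 2 Q\right) + 3 = 3 + Q^{2} - 2 Q$)
$P{\left(Y,F \right)} = F Y$
$\left(141 + \left(5 + P{\left(3,2 \right)} L{\left(3 \right)}\right)\right) \left(-68\right) = \left(141 + \left(5 + 2 \cdot 3 \left(3 + 3^{2} - 6\right)\right)\right) \left(-68\right) = \left(141 + \left(5 + 6 \left(3 + 9 - 6\right)\right)\right) \left(-68\right) = \left(141 + \left(5 + 6 \cdot 6\right)\right) \left(-68\right) = \left(141 + \left(5 + 36\right)\right) \left(-68\right) = \left(141 + 41\right) \left(-68\right) = 182 \left(-68\right) = -12376$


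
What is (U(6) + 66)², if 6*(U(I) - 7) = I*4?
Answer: 5929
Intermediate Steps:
U(I) = 7 + 2*I/3 (U(I) = 7 + (I*4)/6 = 7 + (4*I)/6 = 7 + 2*I/3)
(U(6) + 66)² = ((7 + (⅔)*6) + 66)² = ((7 + 4) + 66)² = (11 + 66)² = 77² = 5929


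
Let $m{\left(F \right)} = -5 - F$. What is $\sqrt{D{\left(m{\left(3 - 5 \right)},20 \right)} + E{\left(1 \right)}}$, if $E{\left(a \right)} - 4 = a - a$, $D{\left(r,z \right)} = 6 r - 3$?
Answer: $i \sqrt{17} \approx 4.1231 i$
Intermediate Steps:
$D{\left(r,z \right)} = -3 + 6 r$
$E{\left(a \right)} = 4$ ($E{\left(a \right)} = 4 + \left(a - a\right) = 4 + 0 = 4$)
$\sqrt{D{\left(m{\left(3 - 5 \right)},20 \right)} + E{\left(1 \right)}} = \sqrt{\left(-3 + 6 \left(-5 - \left(3 - 5\right)\right)\right) + 4} = \sqrt{\left(-3 + 6 \left(-5 - -2\right)\right) + 4} = \sqrt{\left(-3 + 6 \left(-5 + 2\right)\right) + 4} = \sqrt{\left(-3 + 6 \left(-3\right)\right) + 4} = \sqrt{\left(-3 - 18\right) + 4} = \sqrt{-21 + 4} = \sqrt{-17} = i \sqrt{17}$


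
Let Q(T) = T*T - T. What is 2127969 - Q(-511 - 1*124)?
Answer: 1724109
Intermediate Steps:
Q(T) = T² - T
2127969 - Q(-511 - 1*124) = 2127969 - (-511 - 1*124)*(-1 + (-511 - 1*124)) = 2127969 - (-511 - 124)*(-1 + (-511 - 124)) = 2127969 - (-635)*(-1 - 635) = 2127969 - (-635)*(-636) = 2127969 - 1*403860 = 2127969 - 403860 = 1724109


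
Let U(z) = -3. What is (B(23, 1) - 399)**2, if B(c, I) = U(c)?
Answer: 161604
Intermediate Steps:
B(c, I) = -3
(B(23, 1) - 399)**2 = (-3 - 399)**2 = (-402)**2 = 161604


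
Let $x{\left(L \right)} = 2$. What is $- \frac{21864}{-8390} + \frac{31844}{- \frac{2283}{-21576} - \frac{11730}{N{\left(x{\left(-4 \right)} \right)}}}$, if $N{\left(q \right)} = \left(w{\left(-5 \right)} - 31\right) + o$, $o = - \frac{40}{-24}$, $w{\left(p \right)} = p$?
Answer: $\frac{101724589892396}{1062026600285} \approx 95.783$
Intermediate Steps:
$o = \frac{5}{3}$ ($o = \left(-40\right) \left(- \frac{1}{24}\right) = \frac{5}{3} \approx 1.6667$)
$N{\left(q \right)} = - \frac{103}{3}$ ($N{\left(q \right)} = \left(-5 - 31\right) + \frac{5}{3} = -36 + \frac{5}{3} = - \frac{103}{3}$)
$- \frac{21864}{-8390} + \frac{31844}{- \frac{2283}{-21576} - \frac{11730}{N{\left(x{\left(-4 \right)} \right)}}} = - \frac{21864}{-8390} + \frac{31844}{- \frac{2283}{-21576} - \frac{11730}{- \frac{103}{3}}} = \left(-21864\right) \left(- \frac{1}{8390}\right) + \frac{31844}{\left(-2283\right) \left(- \frac{1}{21576}\right) - - \frac{35190}{103}} = \frac{10932}{4195} + \frac{31844}{\frac{761}{7192} + \frac{35190}{103}} = \frac{10932}{4195} + \frac{31844}{\frac{253164863}{740776}} = \frac{10932}{4195} + 31844 \cdot \frac{740776}{253164863} = \frac{10932}{4195} + \frac{23589270944}{253164863} = \frac{101724589892396}{1062026600285}$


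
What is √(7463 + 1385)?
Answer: 4*√553 ≈ 94.064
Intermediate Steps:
√(7463 + 1385) = √8848 = 4*√553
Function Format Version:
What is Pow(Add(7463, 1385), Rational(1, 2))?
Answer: Mul(4, Pow(553, Rational(1, 2))) ≈ 94.064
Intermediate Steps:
Pow(Add(7463, 1385), Rational(1, 2)) = Pow(8848, Rational(1, 2)) = Mul(4, Pow(553, Rational(1, 2)))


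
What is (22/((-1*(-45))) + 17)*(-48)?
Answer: -12592/15 ≈ -839.47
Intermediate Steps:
(22/((-1*(-45))) + 17)*(-48) = (22/45 + 17)*(-48) = (787/45)*(-48) = -12592/15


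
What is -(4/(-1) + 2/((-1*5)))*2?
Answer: 44/5 ≈ 8.8000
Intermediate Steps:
-(4/(-1) + 2/((-1*5)))*2 = -(4*(-1) + 2/(-5))*2 = -(-4 + 2*(-⅕))*2 = -(-4 - ⅖)*2 = -1*(-22/5)*2 = (22/5)*2 = 44/5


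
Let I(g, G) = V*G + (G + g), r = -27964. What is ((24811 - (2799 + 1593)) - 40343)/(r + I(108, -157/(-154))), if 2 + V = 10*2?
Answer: 3068296/4286841 ≈ 0.71575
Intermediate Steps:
V = 18 (V = -2 + 10*2 = -2 + 20 = 18)
I(g, G) = g + 19*G (I(g, G) = 18*G + (G + g) = g + 19*G)
((24811 - (2799 + 1593)) - 40343)/(r + I(108, -157/(-154))) = ((24811 - (2799 + 1593)) - 40343)/(-27964 + (108 + 19*(-157/(-154)))) = ((24811 - 1*4392) - 40343)/(-27964 + (108 + 19*(-157*(-1/154)))) = ((24811 - 4392) - 40343)/(-27964 + (108 + 19*(157/154))) = (20419 - 40343)/(-27964 + (108 + 2983/154)) = -19924/(-27964 + 19615/154) = -19924/(-4286841/154) = -19924*(-154/4286841) = 3068296/4286841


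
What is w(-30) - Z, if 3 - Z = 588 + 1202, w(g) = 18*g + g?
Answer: 1217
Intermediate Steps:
w(g) = 19*g
Z = -1787 (Z = 3 - (588 + 1202) = 3 - 1*1790 = 3 - 1790 = -1787)
w(-30) - Z = 19*(-30) - 1*(-1787) = -570 + 1787 = 1217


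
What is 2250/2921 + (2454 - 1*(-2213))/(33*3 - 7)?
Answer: 601709/11684 ≈ 51.499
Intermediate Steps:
2250/2921 + (2454 - 1*(-2213))/(33*3 - 7) = 2250*(1/2921) + (2454 + 2213)/(99 - 7) = 2250/2921 + 4667/92 = 601709/11684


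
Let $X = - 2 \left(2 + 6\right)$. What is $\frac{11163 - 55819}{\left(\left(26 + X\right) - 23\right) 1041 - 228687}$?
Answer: $\frac{11164}{60555} \approx 0.18436$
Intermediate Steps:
$X = -16$ ($X = \left(-2\right) 8 = -16$)
$\frac{11163 - 55819}{\left(\left(26 + X\right) - 23\right) 1041 - 228687} = \frac{11163 - 55819}{\left(\left(26 - 16\right) - 23\right) 1041 - 228687} = - \frac{44656}{\left(10 - 23\right) 1041 - 228687} = - \frac{44656}{\left(-13\right) 1041 - 228687} = - \frac{44656}{-13533 - 228687} = - \frac{44656}{-242220} = \left(-44656\right) \left(- \frac{1}{242220}\right) = \frac{11164}{60555}$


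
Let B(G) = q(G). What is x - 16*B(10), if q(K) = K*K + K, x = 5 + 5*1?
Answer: -1750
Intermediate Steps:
x = 10 (x = 5 + 5 = 10)
q(K) = K + K² (q(K) = K² + K = K + K²)
B(G) = G*(1 + G)
x - 16*B(10) = 10 - 160*(1 + 10) = 10 - 160*11 = 10 - 16*110 = 10 - 1760 = -1750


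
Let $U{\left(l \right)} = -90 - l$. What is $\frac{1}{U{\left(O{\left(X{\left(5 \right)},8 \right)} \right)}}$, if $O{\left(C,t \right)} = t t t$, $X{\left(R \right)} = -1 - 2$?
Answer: $- \frac{1}{602} \approx -0.0016611$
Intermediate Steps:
$X{\left(R \right)} = -3$ ($X{\left(R \right)} = -1 - 2 = -3$)
$O{\left(C,t \right)} = t^{3}$ ($O{\left(C,t \right)} = t^{2} t = t^{3}$)
$\frac{1}{U{\left(O{\left(X{\left(5 \right)},8 \right)} \right)}} = \frac{1}{-90 - 8^{3}} = \frac{1}{-90 - 512} = \frac{1}{-602} = - \frac{1}{602}$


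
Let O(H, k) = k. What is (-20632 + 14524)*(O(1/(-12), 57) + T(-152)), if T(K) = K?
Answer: 580260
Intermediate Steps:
(-20632 + 14524)*(O(1/(-12), 57) + T(-152)) = (-20632 + 14524)*(57 - 152) = -6108*(-95) = 580260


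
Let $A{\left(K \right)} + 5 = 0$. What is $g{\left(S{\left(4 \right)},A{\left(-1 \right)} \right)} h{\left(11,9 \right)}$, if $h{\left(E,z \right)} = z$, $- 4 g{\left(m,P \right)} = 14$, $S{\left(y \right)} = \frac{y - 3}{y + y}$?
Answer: $- \frac{63}{2} \approx -31.5$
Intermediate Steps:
$A{\left(K \right)} = -5$ ($A{\left(K \right)} = -5 + 0 = -5$)
$S{\left(y \right)} = \frac{-3 + y}{2 y}$
$g{\left(m,P \right)} = - \frac{7}{2}$ ($g{\left(m,P \right)} = \left(- \frac{1}{4}\right) 14 = - \frac{7}{2}$)
$g{\left(S{\left(4 \right)},A{\left(-1 \right)} \right)} h{\left(11,9 \right)} = \left(- \frac{7}{2}\right) 9 = - \frac{63}{2}$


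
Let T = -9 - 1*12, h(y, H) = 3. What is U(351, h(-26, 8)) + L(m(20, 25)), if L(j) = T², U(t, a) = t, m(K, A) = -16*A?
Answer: 792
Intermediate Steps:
T = -21 (T = -9 - 12 = -21)
L(j) = 441 (L(j) = (-21)² = 441)
U(351, h(-26, 8)) + L(m(20, 25)) = 351 + 441 = 792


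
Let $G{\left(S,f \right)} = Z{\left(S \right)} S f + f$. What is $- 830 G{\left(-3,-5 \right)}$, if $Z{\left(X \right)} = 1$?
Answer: $-8300$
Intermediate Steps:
$G{\left(S,f \right)} = f + S f$ ($G{\left(S,f \right)} = 1 S f + f = S f + f = f + S f$)
$- 830 G{\left(-3,-5 \right)} = - 830 \left(- 5 \left(1 - 3\right)\right) = - 830 \left(\left(-5\right) \left(-2\right)\right) = \left(-830\right) 10 = -8300$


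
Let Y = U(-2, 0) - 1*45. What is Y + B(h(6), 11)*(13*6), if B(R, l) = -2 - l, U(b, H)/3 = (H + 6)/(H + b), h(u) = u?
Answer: -1068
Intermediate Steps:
U(b, H) = 3*(6 + H)/(H + b) (U(b, H) = 3*((H + 6)/(H + b)) = 3*((6 + H)/(H + b)) = 3*(6 + H)/(H + b))
Y = -54 (Y = 3*(6 + 0)/(0 - 2) - 1*45 = 3*6/(-2) - 45 = 3*(-½)*6 - 45 = -9 - 45 = -54)
Y + B(h(6), 11)*(13*6) = -54 + (-2 - 1*11)*(13*6) = -54 + (-2 - 11)*78 = -54 - 13*78 = -54 - 1014 = -1068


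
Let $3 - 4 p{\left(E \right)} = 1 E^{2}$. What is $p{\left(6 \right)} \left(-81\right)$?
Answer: $\frac{2673}{4} \approx 668.25$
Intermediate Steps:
$p{\left(E \right)} = \frac{3}{4} - \frac{E^{2}}{4}$ ($p{\left(E \right)} = \frac{3}{4} - \frac{1 E^{2}}{4} = \frac{3}{4} - \frac{E^{2}}{4}$)
$p{\left(6 \right)} \left(-81\right) = \left(\frac{3}{4} - \frac{6^{2}}{4}\right) \left(-81\right) = \left(\frac{3}{4} - 9\right) \left(-81\right) = \left(- \frac{33}{4}\right) \left(-81\right) = \frac{2673}{4}$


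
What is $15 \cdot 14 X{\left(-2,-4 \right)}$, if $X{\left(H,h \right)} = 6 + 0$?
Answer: $1260$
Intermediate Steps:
$X{\left(H,h \right)} = 6$
$15 \cdot 14 X{\left(-2,-4 \right)} = 15 \cdot 14 \cdot 6 = 210 \cdot 6 = 1260$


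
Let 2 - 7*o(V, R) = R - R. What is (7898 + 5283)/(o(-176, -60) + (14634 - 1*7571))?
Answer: 92267/49443 ≈ 1.8661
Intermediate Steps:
o(V, R) = 2/7 (o(V, R) = 2/7 - (R - R)/7 = 2/7 - 1/7*0 = 2/7 + 0 = 2/7)
(7898 + 5283)/(o(-176, -60) + (14634 - 1*7571)) = (7898 + 5283)/(2/7 + (14634 - 1*7571)) = 13181/(2/7 + (14634 - 7571)) = 13181/(2/7 + 7063) = 13181/(49443/7) = 13181*(7/49443) = 92267/49443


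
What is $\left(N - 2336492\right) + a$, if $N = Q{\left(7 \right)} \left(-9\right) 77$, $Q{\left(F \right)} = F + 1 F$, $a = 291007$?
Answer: $-2055187$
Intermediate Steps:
$Q{\left(F \right)} = 2 F$ ($Q{\left(F \right)} = F + F = 2 F$)
$N = -9702$ ($N = 2 \cdot 7 \left(-9\right) 77 = 14 \left(-9\right) 77 = \left(-126\right) 77 = -9702$)
$\left(N - 2336492\right) + a = \left(-9702 - 2336492\right) + 291007 = -2346194 + 291007 = -2055187$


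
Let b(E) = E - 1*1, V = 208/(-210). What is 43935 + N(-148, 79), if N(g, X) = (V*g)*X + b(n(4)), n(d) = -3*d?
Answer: 5827778/105 ≈ 55503.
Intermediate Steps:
V = -104/105 (V = 208*(-1/210) = -104/105 ≈ -0.99048)
b(E) = -1 + E (b(E) = E - 1 = -1 + E)
N(g, X) = -13 - 104*X*g/105 (N(g, X) = (-104*g/105)*X + (-1 - 3*4) = -104*X*g/105 + (-1 - 12) = -104*X*g/105 - 13 = -13 - 104*X*g/105)
43935 + N(-148, 79) = 43935 + (-13 - 104/105*79*(-148)) = 43935 + (-13 + 1215968/105) = 43935 + 1214603/105 = 5827778/105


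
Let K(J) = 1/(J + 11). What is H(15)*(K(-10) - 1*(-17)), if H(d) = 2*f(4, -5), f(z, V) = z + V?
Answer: -36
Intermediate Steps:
f(z, V) = V + z
K(J) = 1/(11 + J)
H(d) = -2 (H(d) = 2*(-5 + 4) = 2*(-1) = -2)
H(15)*(K(-10) - 1*(-17)) = -2*(1/(11 - 10) - 1*(-17)) = -2*(1/1 + 17) = -2*(1 + 17) = -2*18 = -36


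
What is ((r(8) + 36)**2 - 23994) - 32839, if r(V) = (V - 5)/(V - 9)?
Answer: -55744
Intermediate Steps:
r(V) = (-5 + V)/(-9 + V)
((r(8) + 36)**2 - 23994) - 32839 = (((-5 + 8)/(-9 + 8) + 36)**2 - 23994) - 32839 = ((3/(-1) + 36)**2 - 23994) - 32839 = ((-1*3 + 36)**2 - 23994) - 32839 = ((-3 + 36)**2 - 23994) - 32839 = (33**2 - 23994) - 32839 = (1089 - 23994) - 32839 = -22905 - 32839 = -55744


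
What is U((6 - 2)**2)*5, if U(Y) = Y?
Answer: 80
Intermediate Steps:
U((6 - 2)**2)*5 = (6 - 2)**2*5 = 4**2*5 = 16*5 = 80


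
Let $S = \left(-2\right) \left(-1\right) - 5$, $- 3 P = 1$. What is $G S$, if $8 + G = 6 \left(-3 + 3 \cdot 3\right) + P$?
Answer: $-83$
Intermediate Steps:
$P = - \frac{1}{3}$ ($P = \left(- \frac{1}{3}\right) 1 = - \frac{1}{3} \approx -0.33333$)
$S = -3$ ($S = 2 - 5 = -3$)
$G = \frac{83}{3}$ ($G = -8 - \left(\frac{1}{3} - 6 \left(-3 + 3 \cdot 3\right)\right) = -8 - \left(\frac{1}{3} - 6 \left(-3 + 9\right)\right) = -8 + \left(6 \cdot 6 - \frac{1}{3}\right) = -8 + \left(36 - \frac{1}{3}\right) = -8 + \frac{107}{3} = \frac{83}{3} \approx 27.667$)
$G S = \frac{83}{3} \left(-3\right) = -83$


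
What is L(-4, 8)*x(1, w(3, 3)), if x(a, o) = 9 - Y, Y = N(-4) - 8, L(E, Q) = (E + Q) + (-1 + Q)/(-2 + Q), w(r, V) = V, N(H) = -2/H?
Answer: 341/4 ≈ 85.250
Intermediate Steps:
L(E, Q) = E + Q + (-1 + Q)/(-2 + Q) (L(E, Q) = (E + Q) + (-1 + Q)/(-2 + Q) = E + Q + (-1 + Q)/(-2 + Q))
Y = -15/2 (Y = -2/(-4) - 8 = -2*(-1/4) - 8 = 1/2 - 8 = -15/2 ≈ -7.5000)
x(a, o) = 33/2 (x(a, o) = 9 - 1*(-15/2) = 9 + 15/2 = 33/2)
L(-4, 8)*x(1, w(3, 3)) = ((-1 + 8**2 - 1*8 - 2*(-4) - 4*8)/(-2 + 8))*(33/2) = ((-1 + 64 - 8 + 8 - 32)/6)*(33/2) = ((1/6)*31)*(33/2) = (31/6)*(33/2) = 341/4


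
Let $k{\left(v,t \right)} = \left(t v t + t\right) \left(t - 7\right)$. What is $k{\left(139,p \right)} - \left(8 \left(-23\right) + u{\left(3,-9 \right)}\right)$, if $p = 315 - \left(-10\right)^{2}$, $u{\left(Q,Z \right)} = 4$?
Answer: $1336502100$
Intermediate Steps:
$p = 215$ ($p = 315 - 100 = 215$)
$k{\left(v,t \right)} = \left(-7 + t\right) \left(t + v t^{2}\right)$ ($k{\left(v,t \right)} = \left(v t^{2} + t\right) \left(-7 + t\right) = \left(t + v t^{2}\right) \left(-7 + t\right) = \left(-7 + t\right) \left(t + v t^{2}\right)$)
$k{\left(139,p \right)} - \left(8 \left(-23\right) + u{\left(3,-9 \right)}\right) = 215 \left(-7 + 215 + 139 \cdot 215^{2} - 1505 \cdot 139\right) - \left(8 \left(-23\right) + 4\right) = 215 \left(-7 + 215 + 139 \cdot 46225 - 209195\right) - \left(-184 + 4\right) = 215 \left(-7 + 215 + 6425275 - 209195\right) - -180 = 215 \cdot 6216288 + 180 = 1336501920 + 180 = 1336502100$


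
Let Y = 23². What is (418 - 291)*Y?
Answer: 67183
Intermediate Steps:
Y = 529
(418 - 291)*Y = (418 - 291)*529 = 127*529 = 67183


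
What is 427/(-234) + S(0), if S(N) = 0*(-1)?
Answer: -427/234 ≈ -1.8248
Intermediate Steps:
S(N) = 0
427/(-234) + S(0) = 427/(-234) + 0 = 427*(-1/234) + 0 = -427/234 + 0 = -427/234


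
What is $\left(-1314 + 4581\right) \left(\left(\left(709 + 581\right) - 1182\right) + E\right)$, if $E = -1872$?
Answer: $-5762988$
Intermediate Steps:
$\left(-1314 + 4581\right) \left(\left(\left(709 + 581\right) - 1182\right) + E\right) = \left(-1314 + 4581\right) \left(\left(\left(709 + 581\right) - 1182\right) - 1872\right) = 3267 \left(\left(1290 - 1182\right) - 1872\right) = 3267 \left(108 - 1872\right) = 3267 \left(-1764\right) = -5762988$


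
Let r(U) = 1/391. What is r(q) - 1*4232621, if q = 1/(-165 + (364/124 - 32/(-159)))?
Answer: -1654954810/391 ≈ -4.2326e+6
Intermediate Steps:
q = -4929/797824 (q = 1/(-165 + (364*(1/124) - 32*(-1/159))) = 1/(-165 + (91/31 + 32/159)) = 1/(-165 + 15461/4929) = 1/(-797824/4929) = -4929/797824 ≈ -0.0061781)
r(U) = 1/391
r(q) - 1*4232621 = 1/391 - 1*4232621 = 1/391 - 4232621 = -1654954810/391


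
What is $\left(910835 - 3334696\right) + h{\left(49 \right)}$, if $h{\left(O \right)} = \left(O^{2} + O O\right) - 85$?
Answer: $-2419144$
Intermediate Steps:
$h{\left(O \right)} = -85 + 2 O^{2}$ ($h{\left(O \right)} = \left(O^{2} + O^{2}\right) - 85 = 2 O^{2} - 85 = -85 + 2 O^{2}$)
$\left(910835 - 3334696\right) + h{\left(49 \right)} = \left(910835 - 3334696\right) - \left(85 - 2 \cdot 49^{2}\right) = -2423861 + \left(-85 + 2 \cdot 2401\right) = -2423861 + \left(-85 + 4802\right) = -2423861 + 4717 = -2419144$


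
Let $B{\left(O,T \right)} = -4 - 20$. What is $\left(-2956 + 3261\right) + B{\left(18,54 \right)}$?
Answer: $281$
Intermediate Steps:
$B{\left(O,T \right)} = -24$ ($B{\left(O,T \right)} = -4 - 20 = -24$)
$\left(-2956 + 3261\right) + B{\left(18,54 \right)} = \left(-2956 + 3261\right) - 24 = 305 - 24 = 281$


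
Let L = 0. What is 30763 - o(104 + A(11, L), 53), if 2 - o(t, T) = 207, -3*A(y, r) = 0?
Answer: 30968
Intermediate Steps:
A(y, r) = 0 (A(y, r) = -1/3*0 = 0)
o(t, T) = -205 (o(t, T) = 2 - 1*207 = 2 - 207 = -205)
30763 - o(104 + A(11, L), 53) = 30763 - 1*(-205) = 30763 + 205 = 30968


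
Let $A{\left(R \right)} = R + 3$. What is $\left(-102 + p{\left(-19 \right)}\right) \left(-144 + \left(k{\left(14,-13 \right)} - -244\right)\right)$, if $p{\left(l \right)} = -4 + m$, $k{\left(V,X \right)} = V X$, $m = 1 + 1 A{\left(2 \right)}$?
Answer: $8200$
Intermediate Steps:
$A{\left(R \right)} = 3 + R$
$m = 6$ ($m = 1 + 1 \left(3 + 2\right) = 1 + 1 \cdot 5 = 1 + 5 = 6$)
$p{\left(l \right)} = 2$ ($p{\left(l \right)} = -4 + 6 = 2$)
$\left(-102 + p{\left(-19 \right)}\right) \left(-144 + \left(k{\left(14,-13 \right)} - -244\right)\right) = \left(-102 + 2\right) \left(-144 + \left(14 \left(-13\right) - -244\right)\right) = - 100 \left(-144 + \left(-182 + 244\right)\right) = - 100 \left(-144 + 62\right) = \left(-100\right) \left(-82\right) = 8200$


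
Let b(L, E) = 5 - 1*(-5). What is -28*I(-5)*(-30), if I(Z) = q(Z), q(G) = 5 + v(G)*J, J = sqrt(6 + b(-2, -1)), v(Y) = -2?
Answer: -2520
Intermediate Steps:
b(L, E) = 10 (b(L, E) = 5 + 5 = 10)
J = 4 (J = sqrt(6 + 10) = sqrt(16) = 4)
q(G) = -3 (q(G) = 5 - 2*4 = 5 - 8 = -3)
I(Z) = -3
-28*I(-5)*(-30) = -28*(-3)*(-30) = 84*(-30) = -2520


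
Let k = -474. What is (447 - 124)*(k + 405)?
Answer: -22287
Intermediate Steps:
(447 - 124)*(k + 405) = (447 - 124)*(-474 + 405) = 323*(-69) = -22287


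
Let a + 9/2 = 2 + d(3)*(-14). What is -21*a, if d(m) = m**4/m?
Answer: 15981/2 ≈ 7990.5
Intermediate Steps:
d(m) = m**3
a = -761/2 (a = -9/2 + (2 + 3**3*(-14)) = -9/2 + (2 + 27*(-14)) = -9/2 + (2 - 378) = -9/2 - 376 = -761/2 ≈ -380.50)
-21*a = -21*(-761/2) = 15981/2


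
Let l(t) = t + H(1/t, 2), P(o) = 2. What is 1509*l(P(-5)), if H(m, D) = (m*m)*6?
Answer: 10563/2 ≈ 5281.5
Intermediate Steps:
H(m, D) = 6*m**2 (H(m, D) = m**2*6 = 6*m**2)
l(t) = t + 6/t**2 (l(t) = t + 6*(1/t)**2 = t + 6/t**2)
1509*l(P(-5)) = 1509*(2 + 6/2**2) = 1509*(2 + 6*(1/4)) = 1509*(2 + 3/2) = 1509*(7/2) = 10563/2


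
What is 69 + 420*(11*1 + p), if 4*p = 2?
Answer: 4899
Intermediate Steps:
p = ½ (p = (¼)*2 = ½ ≈ 0.50000)
69 + 420*(11*1 + p) = 69 + 420*(11*1 + ½) = 69 + 420*(11 + ½) = 69 + 420*(23/2) = 69 + 4830 = 4899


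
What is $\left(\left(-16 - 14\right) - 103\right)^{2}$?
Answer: $17689$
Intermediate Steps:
$\left(\left(-16 - 14\right) - 103\right)^{2} = \left(-30 - 103\right)^{2} = \left(-133\right)^{2} = 17689$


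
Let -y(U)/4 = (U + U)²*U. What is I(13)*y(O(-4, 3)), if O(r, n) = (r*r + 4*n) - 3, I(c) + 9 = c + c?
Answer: -4250000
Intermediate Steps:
I(c) = -9 + 2*c (I(c) = -9 + (c + c) = -9 + 2*c)
O(r, n) = -3 + r² + 4*n (O(r, n) = (r² + 4*n) - 3 = -3 + r² + 4*n)
y(U) = -16*U³ (y(U) = -4*(U + U)²*U = -4*(2*U)²*U = -4*4*U²*U = -16*U³)
I(13)*y(O(-4, 3)) = (-9 + 2*13)*(-16*(-3 + (-4)² + 4*3)³) = (-9 + 26)*(-16*(-3 + 16 + 12)³) = 17*(-16*25³) = 17*(-16*15625) = 17*(-250000) = -4250000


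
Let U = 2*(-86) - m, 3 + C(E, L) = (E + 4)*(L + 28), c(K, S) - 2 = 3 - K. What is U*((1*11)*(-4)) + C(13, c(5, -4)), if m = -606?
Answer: -18623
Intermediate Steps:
c(K, S) = 5 - K (c(K, S) = 2 + (3 - K) = 5 - K)
C(E, L) = -3 + (4 + E)*(28 + L) (C(E, L) = -3 + (E + 4)*(L + 28) = -3 + (4 + E)*(28 + L))
U = 434 (U = 2*(-86) - 1*(-606) = -172 + 606 = 434)
U*((1*11)*(-4)) + C(13, c(5, -4)) = 434*((1*11)*(-4)) + (109 + 4*(5 - 1*5) + 28*13 + 13*(5 - 1*5)) = 434*(11*(-4)) + (109 + 4*(5 - 5) + 364 + 13*(5 - 5)) = 434*(-44) + (109 + 4*0 + 364 + 13*0) = -19096 + (109 + 0 + 364 + 0) = -19096 + 473 = -18623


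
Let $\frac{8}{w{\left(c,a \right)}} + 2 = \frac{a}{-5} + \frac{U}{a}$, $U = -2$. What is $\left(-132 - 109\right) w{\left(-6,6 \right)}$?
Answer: $\frac{28920}{53} \approx 545.66$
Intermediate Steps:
$w{\left(c,a \right)} = \frac{8}{-2 - \frac{2}{a} - \frac{a}{5}}$ ($w{\left(c,a \right)} = \frac{8}{-2 + \left(\frac{a}{-5} - \frac{2}{a}\right)} = \frac{8}{-2 + \left(a \left(- \frac{1}{5}\right) - \frac{2}{a}\right)} = \frac{8}{-2 - \left(\frac{2}{a} + \frac{a}{5}\right)} = \frac{8}{-2 - \frac{2}{a} - \frac{a}{5}}$)
$\left(-132 - 109\right) w{\left(-6,6 \right)} = \left(-132 - 109\right) \left(\left(-40\right) 6 \frac{1}{10 + 6^{2} + 10 \cdot 6}\right) = - 241 \left(\left(-40\right) 6 \frac{1}{10 + 36 + 60}\right) = - 241 \left(\left(-40\right) 6 \cdot \frac{1}{106}\right) = \left(-241\right) \left(- \frac{120}{53}\right) = \frac{28920}{53}$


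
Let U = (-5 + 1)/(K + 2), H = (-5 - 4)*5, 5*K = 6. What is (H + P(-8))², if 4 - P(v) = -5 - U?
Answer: 22201/16 ≈ 1387.6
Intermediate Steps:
K = 6/5 (K = (⅕)*6 = 6/5 ≈ 1.2000)
H = -45 (H = -9*5 = -45)
U = -5/4 (U = (-5 + 1)/(6/5 + 2) = -4/16/5 = -4*5/16 = -5/4 ≈ -1.2500)
P(v) = 31/4 (P(v) = 4 - (-5 - 1*(-5/4)) = 4 - (-5 + 5/4) = 4 - 1*(-15/4) = 4 + 15/4 = 31/4)
(H + P(-8))² = (-45 + 31/4)² = (-149/4)² = 22201/16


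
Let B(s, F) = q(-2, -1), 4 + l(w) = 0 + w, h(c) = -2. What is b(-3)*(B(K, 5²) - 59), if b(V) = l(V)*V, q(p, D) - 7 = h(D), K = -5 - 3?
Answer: -1134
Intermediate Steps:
K = -8
q(p, D) = 5 (q(p, D) = 7 - 2 = 5)
l(w) = -4 + w (l(w) = -4 + (0 + w) = -4 + w)
B(s, F) = 5
b(V) = V*(-4 + V) (b(V) = (-4 + V)*V = V*(-4 + V))
b(-3)*(B(K, 5²) - 59) = (-3*(-4 - 3))*(5 - 59) = -3*(-7)*(-54) = 21*(-54) = -1134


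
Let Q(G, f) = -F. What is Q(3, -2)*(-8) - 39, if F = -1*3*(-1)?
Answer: -15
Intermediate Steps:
F = 3 (F = -3*(-1) = 3)
Q(G, f) = -3 (Q(G, f) = -1*3 = -3)
Q(3, -2)*(-8) - 39 = -3*(-8) - 39 = 24 - 39 = -15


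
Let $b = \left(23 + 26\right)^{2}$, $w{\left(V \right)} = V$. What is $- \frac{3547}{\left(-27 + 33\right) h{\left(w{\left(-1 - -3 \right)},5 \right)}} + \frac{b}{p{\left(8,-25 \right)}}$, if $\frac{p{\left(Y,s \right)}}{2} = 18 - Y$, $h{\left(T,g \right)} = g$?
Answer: $\frac{109}{60} \approx 1.8167$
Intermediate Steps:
$p{\left(Y,s \right)} = 36 - 2 Y$ ($p{\left(Y,s \right)} = 2 \left(18 - Y\right) = 36 - 2 Y$)
$b = 2401$ ($b = 49^{2} = 2401$)
$- \frac{3547}{\left(-27 + 33\right) h{\left(w{\left(-1 - -3 \right)},5 \right)}} + \frac{b}{p{\left(8,-25 \right)}} = - \frac{3547}{\left(-27 + 33\right) 5} + \frac{2401}{36 - 16} = - \frac{3547}{6 \cdot 5} + \frac{2401}{36 - 16} = - \frac{3547}{30} + \frac{2401}{20} = \frac{109}{60}$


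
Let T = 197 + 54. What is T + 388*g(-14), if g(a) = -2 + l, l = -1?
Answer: -913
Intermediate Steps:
g(a) = -3 (g(a) = -2 - 1 = -3)
T = 251
T + 388*g(-14) = 251 + 388*(-3) = 251 - 1164 = -913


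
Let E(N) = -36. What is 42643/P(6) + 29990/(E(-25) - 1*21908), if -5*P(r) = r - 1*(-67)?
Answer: -2340489615/800956 ≈ -2922.1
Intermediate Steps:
P(r) = -67/5 - r/5 (P(r) = -(r - 1*(-67))/5 = -(r + 67)/5 = -(67 + r)/5 = -67/5 - r/5)
42643/P(6) + 29990/(E(-25) - 1*21908) = 42643/(-67/5 - 1/5*6) + 29990/(-36 - 1*21908) = 42643/(-67/5 - 6/5) + 29990/(-36 - 21908) = 42643/(-73/5) + 29990/(-21944) = 42643*(-5/73) + 29990*(-1/21944) = -213215/73 - 14995/10972 = -2340489615/800956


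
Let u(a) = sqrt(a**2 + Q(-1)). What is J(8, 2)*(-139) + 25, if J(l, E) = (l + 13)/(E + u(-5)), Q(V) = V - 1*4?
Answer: 3119/8 - 2919*sqrt(5)/8 ≈ -426.01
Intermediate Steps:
Q(V) = -4 + V (Q(V) = V - 4 = -4 + V)
u(a) = sqrt(-5 + a**2) (u(a) = sqrt(a**2 + (-4 - 1)) = sqrt(a**2 - 5) = sqrt(-5 + a**2))
J(l, E) = (13 + l)/(E + 2*sqrt(5)) (J(l, E) = (l + 13)/(E + sqrt(-5 + (-5)**2)) = (13 + l)/(E + sqrt(-5 + 25)) = (13 + l)/(E + sqrt(20)) = (13 + l)/(E + 2*sqrt(5)))
J(8, 2)*(-139) + 25 = ((13 + 8)/(2 + 2*sqrt(5)))*(-139) + 25 = (21/(2 + 2*sqrt(5)))*(-139) + 25 = -2919/(2 + 2*sqrt(5)) + 25 = 25 - 2919/(2 + 2*sqrt(5))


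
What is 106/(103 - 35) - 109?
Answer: -3653/34 ≈ -107.44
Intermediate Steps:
106/(103 - 35) - 109 = 106/68 - 109 = (1/68)*106 - 109 = 53/34 - 109 = -3653/34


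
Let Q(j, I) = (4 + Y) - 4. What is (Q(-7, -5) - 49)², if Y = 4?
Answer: 2025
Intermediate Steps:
Q(j, I) = 4 (Q(j, I) = (4 + 4) - 4 = 8 - 4 = 4)
(Q(-7, -5) - 49)² = (4 - 49)² = (-45)² = 2025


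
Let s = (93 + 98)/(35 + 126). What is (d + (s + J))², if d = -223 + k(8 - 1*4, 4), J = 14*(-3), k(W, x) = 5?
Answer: 1736305561/25921 ≈ 66985.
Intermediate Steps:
J = -42
d = -218 (d = -223 + 5 = -218)
s = 191/161 ≈ 1.1863
(d + (s + J))² = (-218 + (191/161 - 42))² = (-218 - 6571/161)² = (-41669/161)² = 1736305561/25921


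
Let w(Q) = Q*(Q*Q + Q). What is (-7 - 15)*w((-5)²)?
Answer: -357500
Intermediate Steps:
w(Q) = Q*(Q + Q²) (w(Q) = Q*(Q² + Q) = Q*(Q + Q²))
(-7 - 15)*w((-5)²) = (-7 - 15)*(((-5)²)²*(1 + (-5)²)) = -22*25²*(1 + 25) = -13750*26 = -22*16250 = -357500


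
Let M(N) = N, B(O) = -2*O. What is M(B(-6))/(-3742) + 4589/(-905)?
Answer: -8591449/1693255 ≈ -5.0739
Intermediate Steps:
M(B(-6))/(-3742) + 4589/(-905) = -2*(-6)/(-3742) + 4589/(-905) = 12*(-1/3742) + 4589*(-1/905) = -6/1871 - 4589/905 = -8591449/1693255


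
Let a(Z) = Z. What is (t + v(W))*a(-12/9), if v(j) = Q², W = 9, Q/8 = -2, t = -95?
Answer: -644/3 ≈ -214.67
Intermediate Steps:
Q = -16 (Q = 8*(-2) = -16)
v(j) = 256 (v(j) = (-16)² = 256)
(t + v(W))*a(-12/9) = (-95 + 256)*(-12/9) = 161*(-12*⅑) = 161*(-4/3) = -644/3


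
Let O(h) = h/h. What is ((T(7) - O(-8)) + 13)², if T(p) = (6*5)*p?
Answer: 49284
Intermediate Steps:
O(h) = 1
T(p) = 30*p
((T(7) - O(-8)) + 13)² = ((30*7 - 1*1) + 13)² = ((210 - 1) + 13)² = (209 + 13)² = 222² = 49284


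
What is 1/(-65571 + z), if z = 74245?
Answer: 1/8674 ≈ 0.00011529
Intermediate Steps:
1/(-65571 + z) = 1/(-65571 + 74245) = 1/8674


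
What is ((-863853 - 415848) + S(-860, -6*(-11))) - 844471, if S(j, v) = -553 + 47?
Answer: -2124678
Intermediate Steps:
S(j, v) = -506
((-863853 - 415848) + S(-860, -6*(-11))) - 844471 = ((-863853 - 415848) - 506) - 844471 = (-1279701 - 506) - 844471 = -1280207 - 844471 = -2124678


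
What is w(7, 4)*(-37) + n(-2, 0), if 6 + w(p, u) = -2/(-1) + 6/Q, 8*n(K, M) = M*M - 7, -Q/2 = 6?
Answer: 1325/8 ≈ 165.63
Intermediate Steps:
Q = -12 (Q = -2*6 = -12)
n(K, M) = -7/8 + M²/8 (n(K, M) = (M*M - 7)/8 = (M² - 7)/8 = (-7 + M²)/8 = -7/8 + M²/8)
w(p, u) = -9/2 (w(p, u) = -6 + (-2/(-1) + 6/(-12)) = -6 + (-2*(-1) + 6*(-1/12)) = -6 + (2 - ½) = -6 + 3/2 = -9/2)
w(7, 4)*(-37) + n(-2, 0) = -9/2*(-37) + (-7/8 + (⅛)*0²) = 333/2 + (-7/8 + (⅛)*0) = 333/2 + (-7/8 + 0) = 333/2 - 7/8 = 1325/8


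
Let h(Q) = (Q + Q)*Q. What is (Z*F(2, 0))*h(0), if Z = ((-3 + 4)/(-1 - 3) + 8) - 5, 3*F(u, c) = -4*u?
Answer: 0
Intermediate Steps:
h(Q) = 2*Q² (h(Q) = (2*Q)*Q = 2*Q²)
F(u, c) = -4*u/3 (F(u, c) = (-4*u)/3 = -4*u/3)
Z = 11/4 (Z = (1/(-4) + 8) - 5 = (1*(-¼) + 8) - 5 = (-¼ + 8) - 5 = 31/4 - 5 = 11/4 ≈ 2.7500)
(Z*F(2, 0))*h(0) = (11*(-4/3*2)/4)*(2*0²) = ((11/4)*(-8/3))*(2*0) = -22/3*0 = 0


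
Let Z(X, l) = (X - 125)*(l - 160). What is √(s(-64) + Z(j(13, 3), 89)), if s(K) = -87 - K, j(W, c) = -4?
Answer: 4*√571 ≈ 95.582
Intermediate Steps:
Z(X, l) = (-160 + l)*(-125 + X) (Z(X, l) = (-125 + X)*(-160 + l) = (-160 + l)*(-125 + X))
√(s(-64) + Z(j(13, 3), 89)) = √((-87 - 1*(-64)) + (20000 - 160*(-4) - 125*89 - 4*89)) = √((-87 + 64) + (20000 + 640 - 11125 - 356)) = √(-23 + 9159) = √9136 = 4*√571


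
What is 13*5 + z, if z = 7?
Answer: 72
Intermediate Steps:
13*5 + z = 13*5 + 7 = 65 + 7 = 72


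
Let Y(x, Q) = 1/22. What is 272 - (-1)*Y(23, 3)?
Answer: 5985/22 ≈ 272.05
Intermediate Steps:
Y(x, Q) = 1/22
272 - (-1)*Y(23, 3) = 272 - (-1)/22 = 272 - 1*(-1/22) = 272 + 1/22 = 5985/22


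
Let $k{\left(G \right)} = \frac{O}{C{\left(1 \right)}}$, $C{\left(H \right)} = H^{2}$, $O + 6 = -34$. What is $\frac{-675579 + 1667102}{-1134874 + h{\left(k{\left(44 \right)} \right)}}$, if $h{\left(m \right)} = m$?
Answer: $- \frac{991523}{1134914} \approx -0.87365$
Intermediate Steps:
$O = -40$ ($O = -6 - 34 = -40$)
$k{\left(G \right)} = -40$ ($k{\left(G \right)} = - \frac{40}{1^{2}} = - \frac{40}{1} = \left(-40\right) 1 = -40$)
$\frac{-675579 + 1667102}{-1134874 + h{\left(k{\left(44 \right)} \right)}} = \frac{-675579 + 1667102}{-1134874 - 40} = \frac{991523}{-1134914} = 991523 \left(- \frac{1}{1134914}\right) = - \frac{991523}{1134914}$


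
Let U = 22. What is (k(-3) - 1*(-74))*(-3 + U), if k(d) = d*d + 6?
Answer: 1691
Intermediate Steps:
k(d) = 6 + d**2 (k(d) = d**2 + 6 = 6 + d**2)
(k(-3) - 1*(-74))*(-3 + U) = ((6 + (-3)**2) - 1*(-74))*(-3 + 22) = ((6 + 9) + 74)*19 = (15 + 74)*19 = 89*19 = 1691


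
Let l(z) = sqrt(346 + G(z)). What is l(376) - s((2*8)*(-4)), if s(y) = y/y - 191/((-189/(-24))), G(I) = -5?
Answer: 1465/63 + sqrt(341) ≈ 41.720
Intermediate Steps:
l(z) = sqrt(341) (l(z) = sqrt(346 - 5) = sqrt(341))
s(y) = -1465/63 (s(y) = 1 - 191/((-189*(-1/24))) = 1 - 191/63/8 = 1 - 191*8/63 = 1 - 1528/63 = -1465/63)
l(376) - s((2*8)*(-4)) = sqrt(341) - 1*(-1465/63) = sqrt(341) + 1465/63 = 1465/63 + sqrt(341)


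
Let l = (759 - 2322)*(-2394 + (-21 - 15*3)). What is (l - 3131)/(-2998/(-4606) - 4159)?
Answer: -8847778247/9576678 ≈ -923.89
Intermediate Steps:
l = 3844980 (l = -1563*(-2394 + (-21 - 45)) = -1563*(-2394 - 66) = -1563*(-2460) = 3844980)
(l - 3131)/(-2998/(-4606) - 4159) = (3844980 - 3131)/(-2998/(-4606) - 4159) = 3841849/(-2998*(-1/4606) - 4159) = 3841849/(1499/2303 - 4159) = 3841849/(-9576678/2303) = 3841849*(-2303/9576678) = -8847778247/9576678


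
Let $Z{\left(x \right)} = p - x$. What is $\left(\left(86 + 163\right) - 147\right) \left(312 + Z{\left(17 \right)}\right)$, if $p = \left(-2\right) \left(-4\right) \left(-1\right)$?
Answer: $29274$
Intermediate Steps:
$p = -8$ ($p = 8 \left(-1\right) = -8$)
$Z{\left(x \right)} = -8 - x$
$\left(\left(86 + 163\right) - 147\right) \left(312 + Z{\left(17 \right)}\right) = \left(\left(86 + 163\right) - 147\right) \left(312 - 25\right) = \left(249 - 147\right) \left(312 - 25\right) = 102 \left(312 - 25\right) = 102 \cdot 287 = 29274$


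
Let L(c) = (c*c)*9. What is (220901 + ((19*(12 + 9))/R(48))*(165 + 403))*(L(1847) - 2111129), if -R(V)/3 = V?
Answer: 18812712272288/3 ≈ 6.2709e+12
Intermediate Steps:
R(V) = -3*V
L(c) = 9*c**2 (L(c) = c**2*9 = 9*c**2)
(220901 + ((19*(12 + 9))/R(48))*(165 + 403))*(L(1847) - 2111129) = (220901 + ((19*(12 + 9))/((-3*48)))*(165 + 403))*(9*1847**2 - 2111129) = (220901 + ((19*21)/(-144))*568)*(9*3411409 - 2111129) = (220901 + (399*(-1/144))*568)*(30702681 - 2111129) = (220901 - 133/48*568)*28591552 = (220901 - 9443/6)*28591552 = (1315963/6)*28591552 = 18812712272288/3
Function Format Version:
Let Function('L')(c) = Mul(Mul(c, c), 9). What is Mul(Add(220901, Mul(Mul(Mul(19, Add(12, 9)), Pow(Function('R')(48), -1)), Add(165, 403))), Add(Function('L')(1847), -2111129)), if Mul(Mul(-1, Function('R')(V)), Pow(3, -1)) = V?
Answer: Rational(18812712272288, 3) ≈ 6.2709e+12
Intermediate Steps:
Function('R')(V) = Mul(-3, V)
Function('L')(c) = Mul(9, Pow(c, 2)) (Function('L')(c) = Mul(Pow(c, 2), 9) = Mul(9, Pow(c, 2)))
Mul(Add(220901, Mul(Mul(Mul(19, Add(12, 9)), Pow(Function('R')(48), -1)), Add(165, 403))), Add(Function('L')(1847), -2111129)) = Mul(Add(220901, Mul(Mul(Mul(19, Add(12, 9)), Pow(Mul(-3, 48), -1)), Add(165, 403))), Add(Mul(9, Pow(1847, 2)), -2111129)) = Mul(Add(220901, Mul(Mul(Mul(19, 21), Pow(-144, -1)), 568)), Add(Mul(9, 3411409), -2111129)) = Mul(Add(220901, Mul(Mul(399, Rational(-1, 144)), 568)), Add(30702681, -2111129)) = Mul(Add(220901, Mul(Rational(-133, 48), 568)), 28591552) = Mul(Add(220901, Rational(-9443, 6)), 28591552) = Mul(Rational(1315963, 6), 28591552) = Rational(18812712272288, 3)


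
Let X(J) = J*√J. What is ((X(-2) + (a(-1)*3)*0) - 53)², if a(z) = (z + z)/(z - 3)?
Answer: 2801 + 212*I*√2 ≈ 2801.0 + 299.81*I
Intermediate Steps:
a(z) = 2*z/(-3 + z) (a(z) = (2*z)/(-3 + z) = 2*z/(-3 + z))
X(J) = J^(3/2)
((X(-2) + (a(-1)*3)*0) - 53)² = (((-2)^(3/2) + ((2*(-1)/(-3 - 1))*3)*0) - 53)² = ((-2*I*√2 + ((2*(-1)/(-4))*3)*0) - 53)² = ((-2*I*√2 + ((2*(-1)*(-¼))*3)*0) - 53)² = ((-2*I*√2 + ((½)*3)*0) - 53)² = ((-2*I*√2 + (3/2)*0) - 53)² = ((-2*I*√2 + 0) - 53)² = (-2*I*√2 - 53)² = (-53 - 2*I*√2)²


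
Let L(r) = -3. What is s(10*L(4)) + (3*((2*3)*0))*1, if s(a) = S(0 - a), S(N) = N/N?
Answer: 1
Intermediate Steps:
S(N) = 1
s(a) = 1
s(10*L(4)) + (3*((2*3)*0))*1 = 1 + (3*((2*3)*0))*1 = 1 + (3*(6*0))*1 = 1 + (3*0)*1 = 1 + 0*1 = 1 + 0 = 1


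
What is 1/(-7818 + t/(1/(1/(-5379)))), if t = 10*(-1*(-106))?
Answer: -5379/42054082 ≈ -0.00012791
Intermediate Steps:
t = 1060 (t = 10*106 = 1060)
1/(-7818 + t/(1/(1/(-5379)))) = 1/(-7818 + 1060/(1/(1/(-5379)))) = 1/(-7818 + 1060/(1/(-1/5379))) = 1/(-7818 + 1060/(-5379)) = 1/(-7818 + 1060*(-1/5379)) = 1/(-7818 - 1060/5379) = 1/(-42054082/5379) = -5379/42054082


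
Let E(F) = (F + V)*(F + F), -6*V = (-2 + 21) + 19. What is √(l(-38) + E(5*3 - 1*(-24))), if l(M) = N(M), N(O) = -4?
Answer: 4*√159 ≈ 50.438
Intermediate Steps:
l(M) = -4
V = -19/3 (V = -((-2 + 21) + 19)/6 = -(19 + 19)/6 = -⅙*38 = -19/3 ≈ -6.3333)
E(F) = 2*F*(-19/3 + F) (E(F) = (F - 19/3)*(F + F) = (-19/3 + F)*(2*F) = 2*F*(-19/3 + F))
√(l(-38) + E(5*3 - 1*(-24))) = √(-4 + 2*(5*3 - 1*(-24))*(-19 + 3*(5*3 - 1*(-24)))/3) = √(-4 + 2*(15 + 24)*(-19 + 3*(15 + 24))/3) = √(-4 + (⅔)*39*(-19 + 3*39)) = √(-4 + (⅔)*39*(-19 + 117)) = √(-4 + (⅔)*39*98) = √(-4 + 2548) = √2544 = 4*√159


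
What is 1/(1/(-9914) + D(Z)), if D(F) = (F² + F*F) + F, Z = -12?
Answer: 9914/2736263 ≈ 0.0036232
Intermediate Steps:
D(F) = F + 2*F² (D(F) = (F² + F²) + F = 2*F² + F = F + 2*F²)
1/(1/(-9914) + D(Z)) = 1/(1/(-9914) - 12*(1 + 2*(-12))) = 1/(-1/9914 - 12*(1 - 24)) = 1/(-1/9914 - 12*(-23)) = 1/(-1/9914 + 276) = 1/(2736263/9914) = 9914/2736263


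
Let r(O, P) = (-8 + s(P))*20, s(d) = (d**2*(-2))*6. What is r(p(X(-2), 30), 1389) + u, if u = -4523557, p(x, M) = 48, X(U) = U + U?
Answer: -467560757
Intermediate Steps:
X(U) = 2*U
s(d) = -12*d**2 (s(d) = -2*d**2*6 = -12*d**2)
r(O, P) = -160 - 240*P**2 (r(O, P) = (-8 - 12*P**2)*20 = -160 - 240*P**2)
r(p(X(-2), 30), 1389) + u = (-160 - 240*1389**2) - 4523557 = (-160 - 240*1929321) - 4523557 = (-160 - 463037040) - 4523557 = -463037200 - 4523557 = -467560757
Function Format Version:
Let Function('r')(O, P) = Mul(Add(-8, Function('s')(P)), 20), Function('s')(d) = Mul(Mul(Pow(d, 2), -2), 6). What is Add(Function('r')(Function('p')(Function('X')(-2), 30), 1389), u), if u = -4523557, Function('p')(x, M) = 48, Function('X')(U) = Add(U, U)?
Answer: -467560757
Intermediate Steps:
Function('X')(U) = Mul(2, U)
Function('s')(d) = Mul(-12, Pow(d, 2)) (Function('s')(d) = Mul(Mul(-2, Pow(d, 2)), 6) = Mul(-12, Pow(d, 2)))
Function('r')(O, P) = Add(-160, Mul(-240, Pow(P, 2))) (Function('r')(O, P) = Mul(Add(-8, Mul(-12, Pow(P, 2))), 20) = Add(-160, Mul(-240, Pow(P, 2))))
Add(Function('r')(Function('p')(Function('X')(-2), 30), 1389), u) = Add(Add(-160, Mul(-240, Pow(1389, 2))), -4523557) = Add(Add(-160, Mul(-240, 1929321)), -4523557) = Add(Add(-160, -463037040), -4523557) = Add(-463037200, -4523557) = -467560757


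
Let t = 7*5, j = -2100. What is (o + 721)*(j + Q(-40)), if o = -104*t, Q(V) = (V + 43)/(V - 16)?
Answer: 49040451/8 ≈ 6.1301e+6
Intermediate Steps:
Q(V) = (43 + V)/(-16 + V)
t = 35
o = -3640 (o = -104*35 = -3640)
(o + 721)*(j + Q(-40)) = (-3640 + 721)*(-2100 + (43 - 40)/(-16 - 40)) = -2919*(-2100 + 3/(-56)) = -2919*(-2100 - 1/56*3) = -2919*(-2100 - 3/56) = -2919*(-117603/56) = 49040451/8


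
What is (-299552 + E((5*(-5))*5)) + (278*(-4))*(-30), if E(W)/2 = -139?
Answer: -266470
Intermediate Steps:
E(W) = -278 (E(W) = 2*(-139) = -278)
(-299552 + E((5*(-5))*5)) + (278*(-4))*(-30) = (-299552 - 278) + (278*(-4))*(-30) = -299830 - 1112*(-30) = -299830 + 33360 = -266470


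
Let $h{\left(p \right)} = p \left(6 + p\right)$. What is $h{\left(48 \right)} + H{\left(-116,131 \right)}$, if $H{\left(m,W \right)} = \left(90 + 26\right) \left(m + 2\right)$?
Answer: $-10632$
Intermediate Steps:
$H{\left(m,W \right)} = 232 + 116 m$ ($H{\left(m,W \right)} = 116 \left(2 + m\right) = 232 + 116 m$)
$h{\left(48 \right)} + H{\left(-116,131 \right)} = 48 \left(6 + 48\right) + \left(232 + 116 \left(-116\right)\right) = 48 \cdot 54 + \left(232 - 13456\right) = 2592 - 13224 = -10632$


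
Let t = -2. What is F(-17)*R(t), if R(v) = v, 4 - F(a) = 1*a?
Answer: -42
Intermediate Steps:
F(a) = 4 - a
F(-17)*R(t) = (4 - 1*(-17))*(-2) = (4 + 17)*(-2) = 21*(-2) = -42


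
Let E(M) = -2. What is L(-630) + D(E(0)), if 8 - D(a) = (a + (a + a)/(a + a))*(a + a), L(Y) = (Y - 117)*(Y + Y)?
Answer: 941224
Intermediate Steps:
L(Y) = 2*Y*(-117 + Y) (L(Y) = (-117 + Y)*(2*Y) = 2*Y*(-117 + Y))
D(a) = 8 - 2*a*(1 + a) (D(a) = 8 - (a + (a + a)/(a + a))*(a + a) = 8 - (a + (2*a)/((2*a)))*2*a = 8 - (a + (2*a)*(1/(2*a)))*2*a = 8 - (a + 1)*2*a = 8 - (1 + a)*2*a = 8 - 2*a*(1 + a))
L(-630) + D(E(0)) = 2*(-630)*(-117 - 630) + (8 - 2*(-2) - 2*(-2)²) = 2*(-630)*(-747) + (8 + 4 - 2*4) = 941220 + (8 + 4 - 8) = 941220 + 4 = 941224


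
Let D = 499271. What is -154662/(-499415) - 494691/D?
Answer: -169837854363/249343426465 ≈ -0.68114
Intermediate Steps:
-154662/(-499415) - 494691/D = -154662/(-499415) - 494691/499271 = -154662*(-1/499415) - 494691*1/499271 = 154662/499415 - 494691/499271 = -169837854363/249343426465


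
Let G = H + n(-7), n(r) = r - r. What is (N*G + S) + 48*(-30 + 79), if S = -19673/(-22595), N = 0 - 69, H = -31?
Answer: 101493818/22595 ≈ 4491.9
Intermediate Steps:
n(r) = 0
N = -69
S = 19673/22595 (S = -19673*(-1/22595) = 19673/22595 ≈ 0.87068)
G = -31 (G = -31 + 0 = -31)
(N*G + S) + 48*(-30 + 79) = (-69*(-31) + 19673/22595) + 48*(-30 + 79) = (2139 + 19673/22595) + 48*49 = 48350378/22595 + 2352 = 101493818/22595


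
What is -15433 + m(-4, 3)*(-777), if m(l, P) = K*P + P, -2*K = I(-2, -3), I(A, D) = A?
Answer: -20095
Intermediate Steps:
K = 1 (K = -½*(-2) = 1)
m(l, P) = 2*P (m(l, P) = 1*P + P = P + P = 2*P)
-15433 + m(-4, 3)*(-777) = -15433 + (2*3)*(-777) = -15433 + 6*(-777) = -15433 - 4662 = -20095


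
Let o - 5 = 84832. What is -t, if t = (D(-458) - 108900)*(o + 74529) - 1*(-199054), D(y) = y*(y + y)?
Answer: -49503740902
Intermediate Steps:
D(y) = 2*y**2 (D(y) = y*(2*y) = 2*y**2)
o = 84837 (o = 5 + 84832 = 84837)
t = 49503740902 (t = (2*(-458)**2 - 108900)*(84837 + 74529) - 1*(-199054) = (2*209764 - 108900)*159366 + 199054 = (419528 - 108900)*159366 + 199054 = 310628*159366 + 199054 = 49503541848 + 199054 = 49503740902)
-t = -1*49503740902 = -49503740902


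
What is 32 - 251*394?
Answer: -98862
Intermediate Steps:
32 - 251*394 = 32 - 98894 = -98862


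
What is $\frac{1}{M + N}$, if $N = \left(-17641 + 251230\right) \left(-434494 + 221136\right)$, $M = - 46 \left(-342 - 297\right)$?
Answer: $- \frac{1}{49838052468} \approx -2.0065 \cdot 10^{-11}$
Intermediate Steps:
$M = 29394$ ($M = \left(-46\right) \left(-639\right) = 29394$)
$N = -49838081862$ ($N = 233589 \left(-213358\right) = -49838081862$)
$\frac{1}{M + N} = \frac{1}{29394 - 49838081862} = \frac{1}{-49838052468} = - \frac{1}{49838052468}$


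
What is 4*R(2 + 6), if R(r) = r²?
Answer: 256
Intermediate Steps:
4*R(2 + 6) = 4*(2 + 6)² = 4*8² = 4*64 = 256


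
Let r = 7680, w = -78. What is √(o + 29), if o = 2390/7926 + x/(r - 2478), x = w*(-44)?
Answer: √15109981090/22457 ≈ 5.4737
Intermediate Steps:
x = 3432 (x = -78*(-44) = 3432)
o = 366989/381769 (o = 2390/7926 + 3432/(7680 - 2478) = 2390*(1/7926) + 3432/5202 = 1195/3963 + 3432*(1/5202) = 1195/3963 + 572/867 = 366989/381769 ≈ 0.96129)
√(o + 29) = √(366989/381769 + 29) = √(11438290/381769) = √15109981090/22457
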